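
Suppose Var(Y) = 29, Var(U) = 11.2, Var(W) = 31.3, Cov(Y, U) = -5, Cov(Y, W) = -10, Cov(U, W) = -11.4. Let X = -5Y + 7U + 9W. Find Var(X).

Var(X) = 3622.7

Var(X) = a²·Var(Y) + b²·Var(U) + c²·Var(W) + 2ab·Cov(Y, U) + 2ac·Cov(Y, W) + 2bc·Cov(U, W), with a = -5, b = 7, c = 9.
= 725 + 548.8 + 2535.3 + 350 + 900 + (-1436.4)
= 3622.7.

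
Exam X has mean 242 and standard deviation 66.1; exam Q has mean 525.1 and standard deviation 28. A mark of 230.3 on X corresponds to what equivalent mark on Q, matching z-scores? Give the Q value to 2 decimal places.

z = (230.3 − 242)/66.1 ≈ -0.177.
Q = 525.1 + z·28 = 525.1 + (230.3 − 242)·28/66.1 ≈ 520.14.

Q = 520.14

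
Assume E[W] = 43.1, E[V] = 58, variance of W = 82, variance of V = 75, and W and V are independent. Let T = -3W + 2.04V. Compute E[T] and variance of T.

E[T] = (-3)·E[W] + 2.04·E[V] = (-3)·43.1 + 2.04·58 = -10.98.
variance of T = a²·variance of W + b²·variance of V + 2ab·Cov[W, V] with a = -3, b = 2.04.
Independence gives Cov[W, V] = 0.
= (-3)²·82 + 2.04²·75 + 2·(-3)·2.04·0
= 738 + 312.12 + 0 = 1050.12.

E[T] = -10.98, variance of T = 1050.12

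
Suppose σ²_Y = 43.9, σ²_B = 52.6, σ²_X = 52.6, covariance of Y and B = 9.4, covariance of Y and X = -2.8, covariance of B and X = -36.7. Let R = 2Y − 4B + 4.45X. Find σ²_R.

σ²_R = a²·σ²_Y + b²·σ²_B + c²·σ²_X + 2ab·covariance of Y and B + 2ac·covariance of Y and X + 2bc·covariance of B and X, with a = 2, b = -4, c = 4.45.
= 175.6 + 841.6 + 1041.6115 + (-150.4) + (-49.84) + 1306.52
= 3165.0915.

σ²_R = 3165.0915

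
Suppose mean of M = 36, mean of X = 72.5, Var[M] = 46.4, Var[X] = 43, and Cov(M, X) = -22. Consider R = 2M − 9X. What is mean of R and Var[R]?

mean of R = 2·mean of M + (-9)·mean of X = 2·36 + (-9)·72.5 = -580.5.
Var[R] = a²·Var[M] + b²·Var[X] + 2ab·Cov(M, X) with a = 2, b = -9.
= 2²·46.4 + (-9)²·43 + 2·2·(-9)·(-22)
= 185.6 + 3483 + 792 = 4460.6.

mean of R = -580.5, Var[R] = 4460.6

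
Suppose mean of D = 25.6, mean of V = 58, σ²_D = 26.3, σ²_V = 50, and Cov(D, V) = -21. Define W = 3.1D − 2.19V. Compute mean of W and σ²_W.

mean of W = 3.1·mean of D + (-2.19)·mean of V = 3.1·25.6 + (-2.19)·58 = -47.66.
σ²_W = a²·σ²_D + b²·σ²_V + 2ab·Cov(D, V) with a = 3.1, b = -2.19.
= 3.1²·26.3 + (-2.19)²·50 + 2·3.1·(-2.19)·(-21)
= 252.743 + 239.805 + 285.138 = 777.686.

mean of W = -47.66, σ²_W = 777.686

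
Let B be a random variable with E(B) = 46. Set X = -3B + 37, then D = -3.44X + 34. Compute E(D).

E(D) = 381.44

E(X) = (-3)·46 + 37 = -101.
E(D) = (-3.44)·(-101) + 34 = 381.44.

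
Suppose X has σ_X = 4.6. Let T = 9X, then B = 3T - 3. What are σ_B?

σ_B = 124.2

σ_T = |9|·4.6 = 41.4.
σ_B = |3|·41.4 = 124.2.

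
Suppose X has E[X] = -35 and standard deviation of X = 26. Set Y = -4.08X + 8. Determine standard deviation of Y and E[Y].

Y = -4.08X + 8 is linear with a = -4.08, b = 8.
standard deviation of Y = |a|·standard deviation of X = |-4.08|·26 = 106.08.
E[Y] = a·E[X] + b = (-4.08)·(-35) + 8 = 150.8.

standard deviation of Y = 106.08, E[Y] = 150.8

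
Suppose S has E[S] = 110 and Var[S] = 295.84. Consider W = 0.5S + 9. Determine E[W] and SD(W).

W = 0.5S + 9 is linear with a = 0.5, b = 9.
E[W] = a·E[S] + b = 0.5·110 + 9 = 64.
SD(S) = √295.84 = 17.2.
SD(W) = |a|·SD(S) = |0.5|·17.2 = 8.6.

E[W] = 64, SD(W) = 8.6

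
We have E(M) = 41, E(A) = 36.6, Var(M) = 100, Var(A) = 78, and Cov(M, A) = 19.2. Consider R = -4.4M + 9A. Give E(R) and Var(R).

E(R) = 149, Var(R) = 6733.36

E(R) = (-4.4)·E(M) + 9·E(A) = (-4.4)·41 + 9·36.6 = 149.
Var(R) = a²·Var(M) + b²·Var(A) + 2ab·Cov(M, A) with a = -4.4, b = 9.
= (-4.4)²·100 + 9²·78 + 2·(-4.4)·9·19.2
= 1936 + 6318 + (-1520.64) = 6733.36.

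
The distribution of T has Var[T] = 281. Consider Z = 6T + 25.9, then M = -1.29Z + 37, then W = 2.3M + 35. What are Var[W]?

Var[Z] = 6²·281 = 10116.
Var[M] = (-1.29)²·10116 = 16834.0356.
Var[W] = 2.3²·16834.0356 = 89052.048324.

Var[W] = 89052.048324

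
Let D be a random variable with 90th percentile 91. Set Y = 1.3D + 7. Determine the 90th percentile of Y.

Since a = 1.3 > 0 the transformation is increasing, so the 90th percentile of Y = a·(P_{90} of D) + b = 1.3·91 + 7 = 125.3.

90th percentile of Y = 125.3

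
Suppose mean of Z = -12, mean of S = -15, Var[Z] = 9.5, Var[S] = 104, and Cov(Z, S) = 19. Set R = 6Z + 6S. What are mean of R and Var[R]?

mean of R = 6·mean of Z + 6·mean of S = 6·(-12) + 6·(-15) = -162.
Var[R] = a²·Var[Z] + b²·Var[S] + 2ab·Cov(Z, S) with a = 6, b = 6.
= 6²·9.5 + 6²·104 + 2·6·6·19
= 342 + 3744 + 1368 = 5454.

mean of R = -162, Var[R] = 5454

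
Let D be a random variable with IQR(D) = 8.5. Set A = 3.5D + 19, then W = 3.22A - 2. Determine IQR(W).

IQR(A) = |3.5|·8.5 = 29.75.
IQR(W) = |3.22|·29.75 = 95.795.

IQR(W) = 95.795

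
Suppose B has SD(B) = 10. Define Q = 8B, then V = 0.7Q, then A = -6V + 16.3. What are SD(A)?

SD(Q) = |8|·10 = 80.
SD(V) = |0.7|·80 = 56.
SD(A) = |-6|·56 = 336.

SD(A) = 336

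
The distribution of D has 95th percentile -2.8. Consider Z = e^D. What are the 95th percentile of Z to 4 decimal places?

95th percentile of Z = 0.0608

e^D is increasing, so P_{95}(Z) = g(P_{95}(D)) ≈ 0.0608.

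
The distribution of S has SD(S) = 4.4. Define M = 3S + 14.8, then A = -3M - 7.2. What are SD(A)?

SD(A) = 39.6

SD(M) = |3|·4.4 = 13.2.
SD(A) = |-3|·13.2 = 39.6.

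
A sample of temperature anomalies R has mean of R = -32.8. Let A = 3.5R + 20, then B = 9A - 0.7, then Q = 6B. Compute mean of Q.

mean of Q = -5123.4

mean of A = 3.5·(-32.8) + 20 = -94.8.
mean of B = 9·(-94.8) + (-0.7) = -853.9.
mean of Q = 6·(-853.9) = -5123.4.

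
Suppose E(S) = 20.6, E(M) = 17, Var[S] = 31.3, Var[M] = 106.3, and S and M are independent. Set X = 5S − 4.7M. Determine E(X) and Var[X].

E(X) = 23.1, Var[X] = 3130.667

E(X) = 5·E(S) + (-4.7)·E(M) = 5·20.6 + (-4.7)·17 = 23.1.
Var[X] = a²·Var[S] + b²·Var[M] + 2ab·Cov[S, M] with a = 5, b = -4.7.
Independence gives Cov[S, M] = 0.
= 5²·31.3 + (-4.7)²·106.3 + 2·5·(-4.7)·0
= 782.5 + 2348.167 + 0 = 3130.667.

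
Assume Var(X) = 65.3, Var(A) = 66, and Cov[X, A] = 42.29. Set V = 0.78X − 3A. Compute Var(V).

Var(V) = 435.81132

Var(V) = a²·Var(X) + b²·Var(A) + 2ab·Cov[X, A] with a = 0.78, b = -3.
= 0.78²·65.3 + (-3)²·66 + 2·0.78·(-3)·42.29
= 39.72852 + 594 + (-197.9172) = 435.81132.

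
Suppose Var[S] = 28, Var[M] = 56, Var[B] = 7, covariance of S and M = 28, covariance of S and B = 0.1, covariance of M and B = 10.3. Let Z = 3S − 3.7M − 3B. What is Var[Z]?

Var[Z] = a²·Var[S] + b²·Var[M] + c²·Var[B] + 2ab·covariance of S and M + 2ac·covariance of S and B + 2bc·covariance of M and B, with a = 3, b = -3.7, c = -3.
= 252 + 766.64 + 63 + (-621.6) + (-1.8) + 228.66
= 686.9.

Var[Z] = 686.9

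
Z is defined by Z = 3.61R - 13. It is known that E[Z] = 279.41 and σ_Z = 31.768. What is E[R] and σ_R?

E[R] = 81, σ_R = 8.8

From Z = 3.61R - 13: E[Z] = a·E[R] + b, so E[R] = (E[Z] − b)/a = (279.41 − (-13))/3.61 = 81.
σ_Z = |a|·σ_R, so σ_R = 31.768/|3.61| = 8.8.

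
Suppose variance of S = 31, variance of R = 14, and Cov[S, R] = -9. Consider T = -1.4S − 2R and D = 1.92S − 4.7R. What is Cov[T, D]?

By bilinearity, Cov[T, D] = ac·variance of S + bd·variance of R + (ad+bc)·Cov[S, R], with a=-1.4, b=-2, c=1.92, d=-4.7.
ac·variance of S = (-1.4)·1.92·31 = -83.328
bd·variance of R = (-2)·(-4.7)·14 = 131.6
(ad+bc)·Cov[S, R] = (2.74)·(-9) = -24.66
Cov[T, D] = -83.328 + 131.6 + (-24.66) = 23.612.

Cov[T, D] = 23.612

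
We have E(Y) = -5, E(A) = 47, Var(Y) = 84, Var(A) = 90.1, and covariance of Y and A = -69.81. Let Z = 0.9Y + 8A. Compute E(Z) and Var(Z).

E(Z) = 371.5, Var(Z) = 4829.176

E(Z) = 0.9·E(Y) + 8·E(A) = 0.9·(-5) + 8·47 = 371.5.
Var(Z) = a²·Var(Y) + b²·Var(A) + 2ab·covariance of Y and A with a = 0.9, b = 8.
= 0.9²·84 + 8²·90.1 + 2·0.9·8·(-69.81)
= 68.04 + 5766.4 + (-1005.264) = 4829.176.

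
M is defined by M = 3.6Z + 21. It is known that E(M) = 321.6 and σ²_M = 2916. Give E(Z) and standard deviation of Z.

E(Z) = 83.5, standard deviation of Z = 15

From M = 3.6Z + 21: E(M) = a·E(Z) + b, so E(Z) = (E(M) − b)/a = (321.6 − 21)/3.6 = 83.5.
standard deviation of M = √2916 = 54.
standard deviation of M = |a|·standard deviation of Z, so standard deviation of Z = 54/|3.6| = 15.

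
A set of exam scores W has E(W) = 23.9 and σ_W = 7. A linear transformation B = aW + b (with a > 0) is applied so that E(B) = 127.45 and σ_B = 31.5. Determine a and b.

σ_B = a·σ_W (a > 0), so a = 31.5/7 = 4.5.
E(B) = a·E(W) + b, so b = 127.45 − 4.5·23.9 = 19.9.

a = 4.5, b = 19.9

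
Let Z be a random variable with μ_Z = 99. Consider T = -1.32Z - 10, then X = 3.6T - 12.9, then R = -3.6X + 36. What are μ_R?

μ_R = 1905.6528

μ_T = (-1.32)·99 + (-10) = -140.68.
μ_X = 3.6·(-140.68) + (-12.9) = -519.348.
μ_R = (-3.6)·(-519.348) + 36 = 1905.6528.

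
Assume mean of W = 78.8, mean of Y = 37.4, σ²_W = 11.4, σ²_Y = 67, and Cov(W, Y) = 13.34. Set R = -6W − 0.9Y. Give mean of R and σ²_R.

mean of R = (-6)·mean of W + (-0.9)·mean of Y = (-6)·78.8 + (-0.9)·37.4 = -506.46.
σ²_R = a²·σ²_W + b²·σ²_Y + 2ab·Cov(W, Y) with a = -6, b = -0.9.
= (-6)²·11.4 + (-0.9)²·67 + 2·(-6)·(-0.9)·13.34
= 410.4 + 54.27 + 144.072 = 608.742.

mean of R = -506.46, σ²_R = 608.742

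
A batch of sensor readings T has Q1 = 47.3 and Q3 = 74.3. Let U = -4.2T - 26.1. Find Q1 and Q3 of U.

Q1(U) = -338.16, Q3(U) = -224.76

a = -4.2 < 0 reverses order: Q1(U) comes from Q3(T), Q3(U) from Q1(T).
Q1(U) = (-4.2)·74.3 + (-26.1) = -338.16; Q3(U) = (-4.2)·47.3 + (-26.1) = -224.76.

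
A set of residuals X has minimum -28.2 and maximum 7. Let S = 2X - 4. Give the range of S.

Range of X = 7 − (-28.2) = 35.2.
Range(S) = |a|·Range(X) = |2|·35.2 = 70.4.

Range(S) = 70.4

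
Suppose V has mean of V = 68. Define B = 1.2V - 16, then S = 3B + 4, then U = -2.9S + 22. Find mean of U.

mean of U = -560.32

mean of B = 1.2·68 + (-16) = 65.6.
mean of S = 3·65.6 + 4 = 200.8.
mean of U = (-2.9)·200.8 + 22 = -560.32.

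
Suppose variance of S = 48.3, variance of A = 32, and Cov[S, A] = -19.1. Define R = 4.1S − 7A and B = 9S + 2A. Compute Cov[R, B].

Cov[R, B] = 2380.95

By bilinearity, Cov[R, B] = ac·variance of S + bd·variance of A + (ad+bc)·Cov[S, A], with a=4.1, b=-7, c=9, d=2.
ac·variance of S = 4.1·9·48.3 = 1782.27
bd·variance of A = (-7)·2·32 = -448
(ad+bc)·Cov[S, A] = (-54.8)·(-19.1) = 1046.68
Cov[R, B] = 1782.27 + (-448) + 1046.68 = 2380.95.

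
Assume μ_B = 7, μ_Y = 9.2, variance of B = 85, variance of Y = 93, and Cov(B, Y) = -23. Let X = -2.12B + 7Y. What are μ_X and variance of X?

μ_X = 49.56, variance of X = 5621.664

μ_X = (-2.12)·μ_B + 7·μ_Y = (-2.12)·7 + 7·9.2 = 49.56.
variance of X = a²·variance of B + b²·variance of Y + 2ab·Cov(B, Y) with a = -2.12, b = 7.
= (-2.12)²·85 + 7²·93 + 2·(-2.12)·7·(-23)
= 382.024 + 4557 + 682.64 = 5621.664.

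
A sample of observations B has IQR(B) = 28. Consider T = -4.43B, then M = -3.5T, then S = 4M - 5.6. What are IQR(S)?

IQR(T) = |-4.43|·28 = 124.04.
IQR(M) = |-3.5|·124.04 = 434.14.
IQR(S) = |4|·434.14 = 1736.56.

IQR(S) = 1736.56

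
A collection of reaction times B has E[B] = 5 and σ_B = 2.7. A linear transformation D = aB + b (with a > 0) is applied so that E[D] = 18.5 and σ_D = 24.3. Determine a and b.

a = 9, b = -26.5

σ_D = a·σ_B (a > 0), so a = 24.3/2.7 = 9.
E[D] = a·E[B] + b, so b = 18.5 − 9·5 = -26.5.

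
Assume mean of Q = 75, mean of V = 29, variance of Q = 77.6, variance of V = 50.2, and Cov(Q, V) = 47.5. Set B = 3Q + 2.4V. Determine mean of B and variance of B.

mean of B = 3·mean of Q + 2.4·mean of V = 3·75 + 2.4·29 = 294.6.
variance of B = a²·variance of Q + b²·variance of V + 2ab·Cov(Q, V) with a = 3, b = 2.4.
= 3²·77.6 + 2.4²·50.2 + 2·3·2.4·47.5
= 698.4 + 289.152 + 684 = 1671.552.

mean of B = 294.6, variance of B = 1671.552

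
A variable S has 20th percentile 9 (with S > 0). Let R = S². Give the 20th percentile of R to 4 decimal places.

20th percentile of R = 81

S² is increasing, so P_{20}(R) = g(P_{20}(S)) = 81.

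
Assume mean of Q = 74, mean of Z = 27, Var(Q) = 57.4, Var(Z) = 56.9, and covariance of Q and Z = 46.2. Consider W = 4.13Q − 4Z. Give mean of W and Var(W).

mean of W = 4.13·mean of Q + (-4)·mean of Z = 4.13·74 + (-4)·27 = 197.62.
Var(W) = a²·Var(Q) + b²·Var(Z) + 2ab·covariance of Q and Z with a = 4.13, b = -4.
= 4.13²·57.4 + (-4)²·56.9 + 2·4.13·(-4)·46.2
= 979.06606 + 910.4 + (-1526.448) = 363.01806.

mean of W = 197.62, Var(W) = 363.01806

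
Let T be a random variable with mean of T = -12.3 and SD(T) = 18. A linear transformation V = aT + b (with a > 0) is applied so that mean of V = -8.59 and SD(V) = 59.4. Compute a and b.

SD(V) = a·SD(T) (a > 0), so a = 59.4/18 = 3.3.
mean of V = a·mean of T + b, so b = -8.59 − 3.3·(-12.3) = 32.

a = 3.3, b = 32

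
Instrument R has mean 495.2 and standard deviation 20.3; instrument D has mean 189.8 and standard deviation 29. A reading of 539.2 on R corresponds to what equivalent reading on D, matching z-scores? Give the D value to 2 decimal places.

D = 252.66

z = (539.2 − 495.2)/20.3 ≈ 2.1675.
D = 189.8 + z·29 = 189.8 + (539.2 − 495.2)·29/20.3 ≈ 252.66.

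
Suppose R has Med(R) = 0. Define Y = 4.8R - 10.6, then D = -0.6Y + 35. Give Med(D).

Med(D) = 41.36

Med(Y) = 4.8·0 + (-10.6) = -10.6.
Med(D) = (-0.6)·(-10.6) + 35 = 41.36.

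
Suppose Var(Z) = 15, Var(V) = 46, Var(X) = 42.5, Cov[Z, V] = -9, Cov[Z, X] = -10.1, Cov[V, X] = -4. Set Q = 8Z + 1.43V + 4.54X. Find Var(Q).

Var(Q) = a²·Var(Z) + b²·Var(V) + c²·Var(X) + 2ab·Cov[Z, V] + 2ac·Cov[Z, X] + 2bc·Cov[V, X], with a = 8, b = 1.43, c = 4.54.
= 960 + 94.0654 + 875.993 + (-205.92) + (-733.664) + (-51.9376)
= 938.5368.

Var(Q) = 938.5368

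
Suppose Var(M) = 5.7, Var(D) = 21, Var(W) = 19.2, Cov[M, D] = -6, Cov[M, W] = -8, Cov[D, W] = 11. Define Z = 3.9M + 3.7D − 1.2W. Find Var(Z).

Var(Z) = 205.875

Var(Z) = a²·Var(M) + b²·Var(D) + c²·Var(W) + 2ab·Cov[M, D] + 2ac·Cov[M, W] + 2bc·Cov[D, W], with a = 3.9, b = 3.7, c = -1.2.
= 86.697 + 287.49 + 27.648 + (-173.16) + 74.88 + (-97.68)
= 205.875.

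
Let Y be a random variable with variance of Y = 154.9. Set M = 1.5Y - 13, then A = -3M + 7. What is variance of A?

variance of M = 1.5²·154.9 = 348.525.
variance of A = (-3)²·348.525 = 3136.725.

variance of A = 3136.725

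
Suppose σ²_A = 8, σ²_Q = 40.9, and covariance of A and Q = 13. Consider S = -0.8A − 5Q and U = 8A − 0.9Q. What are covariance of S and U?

By bilinearity, covariance of S and U = ac·σ²_A + bd·σ²_Q + (ad+bc)·covariance of A and Q, with a=-0.8, b=-5, c=8, d=-0.9.
ac·σ²_A = (-0.8)·8·8 = -51.2
bd·σ²_Q = (-5)·(-0.9)·40.9 = 184.05
(ad+bc)·covariance of A and Q = (-39.28)·13 = -510.64
covariance of S and U = -51.2 + 184.05 + (-510.64) = -377.79.

covariance of S and U = -377.79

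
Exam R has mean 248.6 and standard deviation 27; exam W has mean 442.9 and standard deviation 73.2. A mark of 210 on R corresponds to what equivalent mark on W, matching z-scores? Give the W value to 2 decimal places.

z = (210 − 248.6)/27 ≈ -1.4296.
W = 442.9 + z·73.2 = 442.9 + (210 − 248.6)·73.2/27 ≈ 338.25.

W = 338.25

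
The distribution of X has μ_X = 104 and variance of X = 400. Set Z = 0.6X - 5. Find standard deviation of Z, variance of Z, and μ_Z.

Z = 0.6X - 5 is linear with a = 0.6, b = -5.
standard deviation of X = √400 = 20.
standard deviation of Z = |a|·standard deviation of X = |0.6|·20 = 12.
variance of Z = a²·variance of X = 0.6²·400 = 144 (the additive constant -5 does not affect variance).
μ_Z = a·μ_X + b = 0.6·104 + (-5) = 57.4.

standard deviation of Z = 12, variance of Z = 144, μ_Z = 57.4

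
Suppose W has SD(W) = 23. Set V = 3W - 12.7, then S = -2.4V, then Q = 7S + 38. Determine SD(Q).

SD(Q) = 1159.2

SD(V) = |3|·23 = 69.
SD(S) = |-2.4|·69 = 165.6.
SD(Q) = |7|·165.6 = 1159.2.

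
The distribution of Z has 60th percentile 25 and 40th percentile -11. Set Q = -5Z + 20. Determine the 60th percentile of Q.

Since a = -5 < 0 the transformation is decreasing, reversing order: the 60th percentile of Q corresponds to the 40th percentile of Z.
So P_{60}(Q) = a·P_{40}(Z) + b = (-5)·(-11) + 20 = 75.

60th percentile of Q = 75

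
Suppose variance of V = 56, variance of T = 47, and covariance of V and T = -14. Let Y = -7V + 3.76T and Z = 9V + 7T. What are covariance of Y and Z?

covariance of Y and Z = -2078.72

By bilinearity, covariance of Y and Z = ac·variance of V + bd·variance of T + (ad+bc)·covariance of V and T, with a=-7, b=3.76, c=9, d=7.
ac·variance of V = (-7)·9·56 = -3528
bd·variance of T = 3.76·7·47 = 1237.04
(ad+bc)·covariance of V and T = (-15.16)·(-14) = 212.24
covariance of Y and Z = -3528 + 1237.04 + 212.24 = -2078.72.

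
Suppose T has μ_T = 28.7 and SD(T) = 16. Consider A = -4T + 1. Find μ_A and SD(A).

A = -4T + 1 is linear with a = -4, b = 1.
μ_A = a·μ_T + b = (-4)·28.7 + 1 = -113.8.
SD(A) = |a|·SD(T) = |-4|·16 = 64.

μ_A = -113.8, SD(A) = 64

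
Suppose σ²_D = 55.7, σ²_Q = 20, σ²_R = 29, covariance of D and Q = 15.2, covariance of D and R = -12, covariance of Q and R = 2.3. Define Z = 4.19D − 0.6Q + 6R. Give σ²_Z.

σ²_Z = 1332.72917

σ²_Z = a²·σ²_D + b²·σ²_Q + c²·σ²_R + 2ab·covariance of D and Q + 2ac·covariance of D and R + 2bc·covariance of Q and R, with a = 4.19, b = -0.6, c = 6.
= 977.87477 + 7.2 + 1044 + (-76.4256) + (-603.36) + (-16.56)
= 1332.72917.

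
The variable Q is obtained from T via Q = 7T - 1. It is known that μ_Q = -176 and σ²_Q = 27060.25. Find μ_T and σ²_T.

From Q = 7T - 1: μ_Q = a·μ_T + b, so μ_T = (μ_Q − b)/a = (-176 − (-1))/7 = -25.
σ²_Q = a²·σ²_T, so σ²_T = 27060.25/7² = 552.25.

μ_T = -25, σ²_T = 552.25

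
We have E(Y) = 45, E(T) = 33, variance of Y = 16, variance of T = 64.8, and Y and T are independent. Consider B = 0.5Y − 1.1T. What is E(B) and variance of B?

E(B) = -13.8, variance of B = 82.408

E(B) = 0.5·E(Y) + (-1.1)·E(T) = 0.5·45 + (-1.1)·33 = -13.8.
variance of B = a²·variance of Y + b²·variance of T + 2ab·covariance of Y and T with a = 0.5, b = -1.1.
Independence gives covariance of Y and T = 0.
= 0.5²·16 + (-1.1)²·64.8 + 2·0.5·(-1.1)·0
= 4 + 78.408 + 0 = 82.408.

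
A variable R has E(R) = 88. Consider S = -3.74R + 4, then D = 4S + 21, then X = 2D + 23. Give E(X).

E(X) = -2535.96

E(S) = (-3.74)·88 + 4 = -325.12.
E(D) = 4·(-325.12) + 21 = -1279.48.
E(X) = 2·(-1279.48) + 23 = -2535.96.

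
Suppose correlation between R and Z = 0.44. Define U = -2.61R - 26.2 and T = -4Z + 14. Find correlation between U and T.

Linear rescalings preserve correlation up to sign; here the slopes -2.61 and -4 have the same sign, so correlation between U and T = correlation between R and Z = 0.44.

correlation between U and T = 0.44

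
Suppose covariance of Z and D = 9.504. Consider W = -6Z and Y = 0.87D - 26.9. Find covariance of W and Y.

covariance of W and Y = -49.61088

covariance of W and Y = a·c·covariance of Z and D = (-6)·0.87·9.504 = -49.61088. Additive constants drop out.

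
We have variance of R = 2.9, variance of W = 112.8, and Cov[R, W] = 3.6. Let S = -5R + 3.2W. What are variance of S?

variance of S = a²·variance of R + b²·variance of W + 2ab·Cov[R, W] with a = -5, b = 3.2.
= (-5)²·2.9 + 3.2²·112.8 + 2·(-5)·3.2·3.6
= 72.5 + 1155.072 + (-115.2) = 1112.372.

variance of S = 1112.372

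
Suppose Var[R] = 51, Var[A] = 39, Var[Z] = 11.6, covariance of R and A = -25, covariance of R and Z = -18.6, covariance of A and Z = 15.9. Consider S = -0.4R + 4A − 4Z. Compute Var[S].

Var[S] = 329.44

Var[S] = a²·Var[R] + b²·Var[A] + c²·Var[Z] + 2ab·covariance of R and A + 2ac·covariance of R and Z + 2bc·covariance of A and Z, with a = -0.4, b = 4, c = -4.
= 8.16 + 624 + 185.6 + 80 + (-59.52) + (-508.8)
= 329.44.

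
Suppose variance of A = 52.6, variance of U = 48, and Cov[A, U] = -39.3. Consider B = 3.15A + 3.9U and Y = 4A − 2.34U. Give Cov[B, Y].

By bilinearity, Cov[B, Y] = ac·variance of A + bd·variance of U + (ad+bc)·Cov[A, U], with a=3.15, b=3.9, c=4, d=-2.34.
ac·variance of A = 3.15·4·52.6 = 662.76
bd·variance of U = 3.9·(-2.34)·48 = -438.048
(ad+bc)·Cov[A, U] = (8.229)·(-39.3) = -323.3997
Cov[B, Y] = 662.76 + (-438.048) + (-323.3997) = -98.6877.

Cov[B, Y] = -98.6877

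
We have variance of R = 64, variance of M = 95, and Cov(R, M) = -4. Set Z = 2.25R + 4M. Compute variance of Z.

variance of Z = a²·variance of R + b²·variance of M + 2ab·Cov(R, M) with a = 2.25, b = 4.
= 2.25²·64 + 4²·95 + 2·2.25·4·(-4)
= 324 + 1520 + (-72) = 1772.

variance of Z = 1772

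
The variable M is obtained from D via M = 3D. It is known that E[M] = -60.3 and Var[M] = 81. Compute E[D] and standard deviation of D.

E[D] = -20.1, standard deviation of D = 3

From M = 3D: E[M] = a·E[D] + b, so E[D] = (E[M] − b)/a = (-60.3 − 0)/3 = -20.1.
standard deviation of M = √81 = 9.
standard deviation of M = |a|·standard deviation of D, so standard deviation of D = 9/|3| = 3.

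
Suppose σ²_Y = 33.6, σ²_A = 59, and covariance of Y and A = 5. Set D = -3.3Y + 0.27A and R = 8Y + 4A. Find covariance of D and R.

covariance of D and R = -878.52

By bilinearity, covariance of D and R = ac·σ²_Y + bd·σ²_A + (ad+bc)·covariance of Y and A, with a=-3.3, b=0.27, c=8, d=4.
ac·σ²_Y = (-3.3)·8·33.6 = -887.04
bd·σ²_A = 0.27·4·59 = 63.72
(ad+bc)·covariance of Y and A = (-11.04)·5 = -55.2
covariance of D and R = -887.04 + 63.72 + (-55.2) = -878.52.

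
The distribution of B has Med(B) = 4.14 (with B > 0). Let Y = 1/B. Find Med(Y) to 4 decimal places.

Med(Y) = 0.2415

1/B is monotone on this domain, so Med(Y) = 1/(4.14) ≈ 0.2415.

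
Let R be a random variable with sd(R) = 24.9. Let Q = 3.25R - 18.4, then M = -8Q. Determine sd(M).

sd(Q) = |3.25|·24.9 = 80.925.
sd(M) = |-8|·80.925 = 647.4.

sd(M) = 647.4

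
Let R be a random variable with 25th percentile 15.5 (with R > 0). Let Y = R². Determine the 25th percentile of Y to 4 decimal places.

25th percentile of Y = 240.25

R² is increasing, so P_{25}(Y) = g(P_{25}(R)) = 240.25.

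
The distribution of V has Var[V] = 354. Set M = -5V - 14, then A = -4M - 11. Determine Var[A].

Var[M] = (-5)²·354 = 8850.
Var[A] = (-4)²·8850 = 141600.

Var[A] = 141600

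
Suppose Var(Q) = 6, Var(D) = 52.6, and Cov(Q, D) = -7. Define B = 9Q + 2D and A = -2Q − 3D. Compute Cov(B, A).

Cov(B, A) = -206.6

By bilinearity, Cov(B, A) = ac·Var(Q) + bd·Var(D) + (ad+bc)·Cov(Q, D), with a=9, b=2, c=-2, d=-3.
ac·Var(Q) = 9·(-2)·6 = -108
bd·Var(D) = 2·(-3)·52.6 = -315.6
(ad+bc)·Cov(Q, D) = (-31)·(-7) = 217
Cov(B, A) = -108 + (-315.6) + 217 = -206.6.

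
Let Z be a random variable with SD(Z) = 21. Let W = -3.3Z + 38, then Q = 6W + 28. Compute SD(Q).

SD(Q) = 415.8

SD(W) = |-3.3|·21 = 69.3.
SD(Q) = |6|·69.3 = 415.8.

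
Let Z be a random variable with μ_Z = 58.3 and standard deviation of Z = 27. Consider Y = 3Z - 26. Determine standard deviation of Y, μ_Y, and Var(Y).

Y = 3Z - 26 is linear with a = 3, b = -26.
standard deviation of Y = |a|·standard deviation of Z = |3|·27 = 81.
μ_Y = a·μ_Z + b = 3·58.3 + (-26) = 148.9.
Var(Z) = 27² = 729.
Var(Y) = a²·Var(Z) = 3²·729 = 6561 (the additive constant -26 does not affect variance).

standard deviation of Y = 81, μ_Y = 148.9, Var(Y) = 6561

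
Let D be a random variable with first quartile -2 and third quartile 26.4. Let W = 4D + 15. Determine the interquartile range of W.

IQR(W) = 113.6

IQR of D = Q3 − Q1 = 26.4 − (-2) = 28.4.
Under W = aD + b, IQR(W) = |a|·IQR(D) = |4|·28.4 = 113.6 (shifts cancel; spread scales by |a|).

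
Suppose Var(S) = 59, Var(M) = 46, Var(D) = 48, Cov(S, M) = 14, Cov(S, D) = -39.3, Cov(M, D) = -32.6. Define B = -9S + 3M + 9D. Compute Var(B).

Var(B) = 12931.2

Var(B) = a²·Var(S) + b²·Var(M) + c²·Var(D) + 2ab·Cov(S, M) + 2ac·Cov(S, D) + 2bc·Cov(M, D), with a = -9, b = 3, c = 9.
= 4779 + 414 + 3888 + (-756) + 6366.6 + (-1760.4)
= 12931.2.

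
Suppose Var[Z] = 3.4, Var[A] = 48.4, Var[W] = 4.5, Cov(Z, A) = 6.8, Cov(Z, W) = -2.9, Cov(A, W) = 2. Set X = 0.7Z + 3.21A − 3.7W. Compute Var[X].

Var[X] = a²·Var[Z] + b²·Var[A] + c²·Var[W] + 2ab·Cov(Z, A) + 2ac·Cov(Z, W) + 2bc·Cov(A, W), with a = 0.7, b = 3.21, c = -3.7.
= 1.666 + 498.71844 + 61.605 + 30.5592 + 15.022 + (-47.508)
= 560.06264.

Var[X] = 560.06264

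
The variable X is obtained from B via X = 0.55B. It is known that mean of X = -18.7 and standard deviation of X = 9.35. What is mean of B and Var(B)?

From X = 0.55B: mean of X = a·mean of B + b, so mean of B = (mean of X − b)/a = (-18.7 − 0)/0.55 = -34.
Var(X) = 9.35² = 87.4225.
Var(X) = a²·Var(B), so Var(B) = 87.4225/0.55² = 289.

mean of B = -34, Var(B) = 289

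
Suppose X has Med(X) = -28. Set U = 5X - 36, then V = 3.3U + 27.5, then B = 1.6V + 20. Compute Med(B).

Med(B) = -865.28

Med(U) = 5·(-28) + (-36) = -176.
Med(V) = 3.3·(-176) + 27.5 = -553.3.
Med(B) = 1.6·(-553.3) + 20 = -865.28.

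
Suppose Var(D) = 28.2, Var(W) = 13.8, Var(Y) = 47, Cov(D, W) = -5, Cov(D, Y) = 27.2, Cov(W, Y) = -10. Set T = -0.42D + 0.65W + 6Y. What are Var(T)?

Var(T) = 1490.44698

Var(T) = a²·Var(D) + b²·Var(W) + c²·Var(Y) + 2ab·Cov(D, W) + 2ac·Cov(D, Y) + 2bc·Cov(W, Y), with a = -0.42, b = 0.65, c = 6.
= 4.97448 + 5.8305 + 1692 + 2.73 + (-137.088) + (-78)
= 1490.44698.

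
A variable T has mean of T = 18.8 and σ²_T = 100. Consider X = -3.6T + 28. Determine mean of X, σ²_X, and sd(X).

X = -3.6T + 28 is linear with a = -3.6, b = 28.
mean of X = a·mean of T + b = (-3.6)·18.8 + 28 = -39.68.
σ²_X = a²·σ²_T = (-3.6)²·100 = 1296 (the additive constant 28 does not affect variance).
sd(T) = √100 = 10.
sd(X) = |a|·sd(T) = |-3.6|·10 = 36.

mean of X = -39.68, σ²_X = 1296, sd(X) = 36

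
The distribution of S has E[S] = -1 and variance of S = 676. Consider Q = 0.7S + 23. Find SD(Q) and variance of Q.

SD(Q) = 18.2, variance of Q = 331.24

Q = 0.7S + 23 is linear with a = 0.7, b = 23.
SD(S) = √676 = 26.
SD(Q) = |a|·SD(S) = |0.7|·26 = 18.2.
variance of Q = a²·variance of S = 0.7²·676 = 331.24 (the additive constant 23 does not affect variance).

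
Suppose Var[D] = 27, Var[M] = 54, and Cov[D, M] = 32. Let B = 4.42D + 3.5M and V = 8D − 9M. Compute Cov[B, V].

By bilinearity, Cov[B, V] = ac·Var[D] + bd·Var[M] + (ad+bc)·Cov[D, M], with a=4.42, b=3.5, c=8, d=-9.
ac·Var[D] = 4.42·8·27 = 954.72
bd·Var[M] = 3.5·(-9)·54 = -1701
(ad+bc)·Cov[D, M] = (-11.78)·32 = -376.96
Cov[B, V] = 954.72 + (-1701) + (-376.96) = -1123.24.

Cov[B, V] = -1123.24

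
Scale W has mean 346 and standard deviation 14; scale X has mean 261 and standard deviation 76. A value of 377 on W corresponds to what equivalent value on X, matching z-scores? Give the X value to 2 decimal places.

z = (377 − 346)/14 ≈ 2.2143.
X = 261 + z·76 = 261 + (377 − 346)·76/14 ≈ 429.29.

X = 429.29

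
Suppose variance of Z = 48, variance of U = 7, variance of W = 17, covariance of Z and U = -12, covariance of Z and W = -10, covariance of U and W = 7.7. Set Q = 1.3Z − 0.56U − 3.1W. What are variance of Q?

variance of Q = 371.4916

variance of Q = a²·variance of Z + b²·variance of U + c²·variance of W + 2ab·covariance of Z and U + 2ac·covariance of Z and W + 2bc·covariance of U and W, with a = 1.3, b = -0.56, c = -3.1.
= 81.12 + 2.1952 + 163.37 + 17.472 + 80.6 + 26.7344
= 371.4916.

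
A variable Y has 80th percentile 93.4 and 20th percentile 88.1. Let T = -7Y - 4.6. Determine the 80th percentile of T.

Since a = -7 < 0 the transformation is decreasing, reversing order: the 80th percentile of T corresponds to the 20th percentile of Y.
So P_{80}(T) = a·P_{20}(Y) + b = (-7)·88.1 + (-4.6) = -621.3.

80th percentile of T = -621.3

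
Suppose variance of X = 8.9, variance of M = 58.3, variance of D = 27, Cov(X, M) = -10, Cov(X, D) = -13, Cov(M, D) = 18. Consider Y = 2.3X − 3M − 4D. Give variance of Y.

variance of Y = a²·variance of X + b²·variance of M + c²·variance of D + 2ab·Cov(X, M) + 2ac·Cov(X, D) + 2bc·Cov(M, D), with a = 2.3, b = -3, c = -4.
= 47.081 + 524.7 + 432 + 138 + 239.2 + 432
= 1812.981.

variance of Y = 1812.981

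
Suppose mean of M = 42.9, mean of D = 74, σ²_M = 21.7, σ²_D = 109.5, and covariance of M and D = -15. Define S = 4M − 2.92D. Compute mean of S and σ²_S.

mean of S = -44.48, σ²_S = 1631.2408

mean of S = 4·mean of M + (-2.92)·mean of D = 4·42.9 + (-2.92)·74 = -44.48.
σ²_S = a²·σ²_M + b²·σ²_D + 2ab·covariance of M and D with a = 4, b = -2.92.
= 4²·21.7 + (-2.92)²·109.5 + 2·4·(-2.92)·(-15)
= 347.2 + 933.6408 + 350.4 = 1631.2408.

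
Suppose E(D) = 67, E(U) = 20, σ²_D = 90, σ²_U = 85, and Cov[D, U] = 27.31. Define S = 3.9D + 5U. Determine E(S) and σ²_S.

E(S) = 361.3, σ²_S = 4558.99

E(S) = 3.9·E(D) + 5·E(U) = 3.9·67 + 5·20 = 361.3.
σ²_S = a²·σ²_D + b²·σ²_U + 2ab·Cov[D, U] with a = 3.9, b = 5.
= 3.9²·90 + 5²·85 + 2·3.9·5·27.31
= 1368.9 + 2125 + 1065.09 = 4558.99.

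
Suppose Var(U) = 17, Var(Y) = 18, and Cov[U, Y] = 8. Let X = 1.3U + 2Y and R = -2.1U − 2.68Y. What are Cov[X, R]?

By bilinearity, Cov[X, R] = ac·Var(U) + bd·Var(Y) + (ad+bc)·Cov[U, Y], with a=1.3, b=2, c=-2.1, d=-2.68.
ac·Var(U) = 1.3·(-2.1)·17 = -46.41
bd·Var(Y) = 2·(-2.68)·18 = -96.48
(ad+bc)·Cov[U, Y] = (-7.684)·8 = -61.472
Cov[X, R] = -46.41 + (-96.48) + (-61.472) = -204.362.

Cov[X, R] = -204.362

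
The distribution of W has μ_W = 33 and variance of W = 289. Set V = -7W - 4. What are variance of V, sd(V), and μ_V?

variance of V = 14161, sd(V) = 119, μ_V = -235

V = -7W - 4 is linear with a = -7, b = -4.
variance of V = a²·variance of W = (-7)²·289 = 14161 (the additive constant -4 does not affect variance).
sd(W) = √289 = 17.
sd(V) = |a|·sd(W) = |-7|·17 = 119.
μ_V = a·μ_W + b = (-7)·33 + (-4) = -235.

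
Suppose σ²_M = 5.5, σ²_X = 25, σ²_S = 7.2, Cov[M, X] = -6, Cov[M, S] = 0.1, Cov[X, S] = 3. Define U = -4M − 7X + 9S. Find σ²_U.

σ²_U = a²·σ²_M + b²·σ²_X + c²·σ²_S + 2ab·Cov[M, X] + 2ac·Cov[M, S] + 2bc·Cov[X, S], with a = -4, b = -7, c = 9.
= 88 + 1225 + 583.2 + (-336) + (-7.2) + (-378)
= 1175.

σ²_U = 1175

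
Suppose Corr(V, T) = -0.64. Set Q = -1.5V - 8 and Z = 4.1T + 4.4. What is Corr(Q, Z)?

Linear rescalings preserve |correlation|; the slopes -1.5 and 4.1 have opposite signs, so the correlation flips sign: Corr(Q, Z) = −Corr(V, T) = 0.64.

Corr(Q, Z) = 0.64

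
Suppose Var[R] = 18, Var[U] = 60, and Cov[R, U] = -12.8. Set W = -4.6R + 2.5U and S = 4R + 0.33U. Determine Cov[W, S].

Cov[W, S] = -390.2696

By bilinearity, Cov[W, S] = ac·Var[R] + bd·Var[U] + (ad+bc)·Cov[R, U], with a=-4.6, b=2.5, c=4, d=0.33.
ac·Var[R] = (-4.6)·4·18 = -331.2
bd·Var[U] = 2.5·0.33·60 = 49.5
(ad+bc)·Cov[R, U] = (8.482)·(-12.8) = -108.5696
Cov[W, S] = -331.2 + 49.5 + (-108.5696) = -390.2696.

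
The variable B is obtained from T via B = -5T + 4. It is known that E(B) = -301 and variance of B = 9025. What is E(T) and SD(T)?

From B = -5T + 4: E(B) = a·E(T) + b, so E(T) = (E(B) − b)/a = (-301 − 4)/(-5) = 61.
SD(B) = √9025 = 95.
SD(B) = |a|·SD(T), so SD(T) = 95/|-5| = 19.

E(T) = 61, SD(T) = 19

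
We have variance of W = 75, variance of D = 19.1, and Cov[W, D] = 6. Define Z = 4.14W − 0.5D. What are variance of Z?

variance of Z = a²·variance of W + b²·variance of D + 2ab·Cov[W, D] with a = 4.14, b = -0.5.
= 4.14²·75 + (-0.5)²·19.1 + 2·4.14·(-0.5)·6
= 1285.47 + 4.775 + (-24.84) = 1265.405.

variance of Z = 1265.405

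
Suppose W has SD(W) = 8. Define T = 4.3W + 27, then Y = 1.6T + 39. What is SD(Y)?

SD(T) = |4.3|·8 = 34.4.
SD(Y) = |1.6|·34.4 = 55.04.

SD(Y) = 55.04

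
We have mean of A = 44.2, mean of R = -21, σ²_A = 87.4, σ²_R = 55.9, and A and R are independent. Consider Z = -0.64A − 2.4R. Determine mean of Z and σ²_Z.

mean of Z = 22.112, σ²_Z = 357.78304

mean of Z = (-0.64)·mean of A + (-2.4)·mean of R = (-0.64)·44.2 + (-2.4)·(-21) = 22.112.
σ²_Z = a²·σ²_A + b²·σ²_R + 2ab·Cov[A, R] with a = -0.64, b = -2.4.
Independence gives Cov[A, R] = 0.
= (-0.64)²·87.4 + (-2.4)²·55.9 + 2·(-0.64)·(-2.4)·0
= 35.79904 + 321.984 + 0 = 357.78304.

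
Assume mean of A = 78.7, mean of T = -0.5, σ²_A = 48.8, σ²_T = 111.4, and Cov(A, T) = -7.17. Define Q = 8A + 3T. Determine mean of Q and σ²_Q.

mean of Q = 8·mean of A + 3·mean of T = 8·78.7 + 3·(-0.5) = 628.1.
σ²_Q = a²·σ²_A + b²·σ²_T + 2ab·Cov(A, T) with a = 8, b = 3.
= 8²·48.8 + 3²·111.4 + 2·8·3·(-7.17)
= 3123.2 + 1002.6 + (-344.16) = 3781.64.

mean of Q = 628.1, σ²_Q = 3781.64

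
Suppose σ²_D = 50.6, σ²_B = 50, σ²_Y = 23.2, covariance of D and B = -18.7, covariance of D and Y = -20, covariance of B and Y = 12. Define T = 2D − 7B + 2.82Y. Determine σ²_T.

σ²_T = 2661.13568

σ²_T = a²·σ²_D + b²·σ²_B + c²·σ²_Y + 2ab·covariance of D and B + 2ac·covariance of D and Y + 2bc·covariance of B and Y, with a = 2, b = -7, c = 2.82.
= 202.4 + 2450 + 184.49568 + 523.6 + (-225.6) + (-473.76)
= 2661.13568.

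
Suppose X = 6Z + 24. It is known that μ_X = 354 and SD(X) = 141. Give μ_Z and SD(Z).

From X = 6Z + 24: μ_X = a·μ_Z + b, so μ_Z = (μ_X − b)/a = (354 − 24)/6 = 55.
SD(X) = |a|·SD(Z), so SD(Z) = 141/|6| = 23.5.

μ_Z = 55, SD(Z) = 23.5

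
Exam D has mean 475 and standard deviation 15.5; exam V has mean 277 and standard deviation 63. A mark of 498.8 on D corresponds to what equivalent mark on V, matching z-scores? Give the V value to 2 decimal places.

V = 373.74

z = (498.8 − 475)/15.5 ≈ 1.5355.
V = 277 + z·63 = 277 + (498.8 − 475)·63/15.5 ≈ 373.74.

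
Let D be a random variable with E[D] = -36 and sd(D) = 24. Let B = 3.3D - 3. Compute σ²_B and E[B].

B = 3.3D - 3 is linear with a = 3.3, b = -3.
σ²_D = 24² = 576.
σ²_B = a²·σ²_D = 3.3²·576 = 6272.64 (the additive constant -3 does not affect variance).
E[B] = a·E[D] + b = 3.3·(-36) + (-3) = -121.8.

σ²_B = 6272.64, E[B] = -121.8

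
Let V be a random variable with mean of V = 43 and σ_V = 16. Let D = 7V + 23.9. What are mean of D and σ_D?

mean of D = 324.9, σ_D = 112

D = 7V + 23.9 is linear with a = 7, b = 23.9.
mean of D = a·mean of V + b = 7·43 + 23.9 = 324.9.
σ_D = |a|·σ_V = |7|·16 = 112.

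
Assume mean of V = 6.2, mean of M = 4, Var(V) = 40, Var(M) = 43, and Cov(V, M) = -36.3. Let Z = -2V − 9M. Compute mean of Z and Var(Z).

mean of Z = -48.4, Var(Z) = 2336.2

mean of Z = (-2)·mean of V + (-9)·mean of M = (-2)·6.2 + (-9)·4 = -48.4.
Var(Z) = a²·Var(V) + b²·Var(M) + 2ab·Cov(V, M) with a = -2, b = -9.
= (-2)²·40 + (-9)²·43 + 2·(-2)·(-9)·(-36.3)
= 160 + 3483 + (-1306.8) = 2336.2.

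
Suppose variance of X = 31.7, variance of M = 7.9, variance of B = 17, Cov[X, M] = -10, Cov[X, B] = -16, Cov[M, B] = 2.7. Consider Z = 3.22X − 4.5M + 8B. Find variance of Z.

variance of Z = a²·variance of X + b²·variance of M + c²·variance of B + 2ab·Cov[X, M] + 2ac·Cov[X, B] + 2bc·Cov[M, B], with a = 3.22, b = -4.5, c = 8.
= 328.67828 + 159.975 + 1088 + 289.8 + (-824.32) + (-194.4)
= 847.73328.

variance of Z = 847.73328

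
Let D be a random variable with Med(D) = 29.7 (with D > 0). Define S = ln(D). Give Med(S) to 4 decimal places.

Med(S) = 3.3911

ln(D) is monotone on this domain, so Med(S) = ln(29.7) ≈ 3.3911.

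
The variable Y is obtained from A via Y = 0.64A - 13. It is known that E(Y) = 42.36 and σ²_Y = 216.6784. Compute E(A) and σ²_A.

From Y = 0.64A - 13: E(Y) = a·E(A) + b, so E(A) = (E(Y) − b)/a = (42.36 − (-13))/0.64 = 86.5.
σ²_Y = a²·σ²_A, so σ²_A = 216.6784/0.64² = 529.

E(A) = 86.5, σ²_A = 529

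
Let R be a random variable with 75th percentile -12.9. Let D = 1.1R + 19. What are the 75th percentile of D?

75th percentile of D = 4.81

Since a = 1.1 > 0 the transformation is increasing, so the 75th percentile of D = a·(P_{75} of R) + b = 1.1·(-12.9) + 19 = 4.81.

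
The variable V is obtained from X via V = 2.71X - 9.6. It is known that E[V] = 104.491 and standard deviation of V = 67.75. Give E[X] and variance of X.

From V = 2.71X - 9.6: E[V] = a·E[X] + b, so E[X] = (E[V] − b)/a = (104.491 − (-9.6))/2.71 = 42.1.
variance of V = 67.75² = 4590.0625.
variance of V = a²·variance of X, so variance of X = 4590.0625/2.71² = 625.

E[X] = 42.1, variance of X = 625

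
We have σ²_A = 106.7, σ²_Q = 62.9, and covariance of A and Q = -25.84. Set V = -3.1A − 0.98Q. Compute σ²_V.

σ²_V = a²·σ²_A + b²·σ²_Q + 2ab·covariance of A and Q with a = -3.1, b = -0.98.
= (-3.1)²·106.7 + (-0.98)²·62.9 + 2·(-3.1)·(-0.98)·(-25.84)
= 1025.387 + 60.40916 + (-157.00384) = 928.79232.

σ²_V = 928.79232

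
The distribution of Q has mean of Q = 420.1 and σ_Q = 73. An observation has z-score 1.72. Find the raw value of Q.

Q = mean of Q + z·σ_Q = 420.1 + 1.72·73 = 545.66.

Q = 545.66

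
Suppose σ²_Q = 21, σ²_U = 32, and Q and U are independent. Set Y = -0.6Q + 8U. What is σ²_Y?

σ²_Y = a²·σ²_Q + b²·σ²_U + 2ab·Cov(Q, U) with a = -0.6, b = 8.
Independence gives Cov(Q, U) = 0.
= (-0.6)²·21 + 8²·32 + 2·(-0.6)·8·0
= 7.56 + 2048 + 0 = 2055.56.

σ²_Y = 2055.56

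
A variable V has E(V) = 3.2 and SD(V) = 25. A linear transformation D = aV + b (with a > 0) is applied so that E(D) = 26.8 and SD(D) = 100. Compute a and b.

a = 4, b = 14

SD(D) = a·SD(V) (a > 0), so a = 100/25 = 4.
E(D) = a·E(V) + b, so b = 26.8 − 4·3.2 = 14.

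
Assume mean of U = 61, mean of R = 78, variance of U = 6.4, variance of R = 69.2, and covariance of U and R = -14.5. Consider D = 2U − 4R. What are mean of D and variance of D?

mean of D = 2·mean of U + (-4)·mean of R = 2·61 + (-4)·78 = -190.
variance of D = a²·variance of U + b²·variance of R + 2ab·covariance of U and R with a = 2, b = -4.
= 2²·6.4 + (-4)²·69.2 + 2·2·(-4)·(-14.5)
= 25.6 + 1107.2 + 232 = 1364.8.

mean of D = -190, variance of D = 1364.8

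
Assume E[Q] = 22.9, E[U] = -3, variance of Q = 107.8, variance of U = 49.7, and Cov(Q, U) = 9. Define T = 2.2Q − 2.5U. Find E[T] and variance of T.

E[T] = 2.2·E[Q] + (-2.5)·E[U] = 2.2·22.9 + (-2.5)·(-3) = 57.88.
variance of T = a²·variance of Q + b²·variance of U + 2ab·Cov(Q, U) with a = 2.2, b = -2.5.
= 2.2²·107.8 + (-2.5)²·49.7 + 2·2.2·(-2.5)·9
= 521.752 + 310.625 + (-99) = 733.377.

E[T] = 57.88, variance of T = 733.377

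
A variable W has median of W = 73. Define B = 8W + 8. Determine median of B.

A linear map preserves order up to sign, so median of B = a·median of W + b = 8·73 + 8 = 592.

median of B = 592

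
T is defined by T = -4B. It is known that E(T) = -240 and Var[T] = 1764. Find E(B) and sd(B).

E(B) = 60, sd(B) = 10.5

From T = -4B: E(T) = a·E(B) + b, so E(B) = (E(T) − b)/a = (-240 − 0)/(-4) = 60.
sd(T) = √1764 = 42.
sd(T) = |a|·sd(B), so sd(B) = 42/|-4| = 10.5.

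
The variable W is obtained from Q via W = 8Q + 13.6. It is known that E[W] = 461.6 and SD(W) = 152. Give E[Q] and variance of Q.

From W = 8Q + 13.6: E[W] = a·E[Q] + b, so E[Q] = (E[W] − b)/a = (461.6 − 13.6)/8 = 56.
variance of W = 152² = 23104.
variance of W = a²·variance of Q, so variance of Q = 23104/8² = 361.

E[Q] = 56, variance of Q = 361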